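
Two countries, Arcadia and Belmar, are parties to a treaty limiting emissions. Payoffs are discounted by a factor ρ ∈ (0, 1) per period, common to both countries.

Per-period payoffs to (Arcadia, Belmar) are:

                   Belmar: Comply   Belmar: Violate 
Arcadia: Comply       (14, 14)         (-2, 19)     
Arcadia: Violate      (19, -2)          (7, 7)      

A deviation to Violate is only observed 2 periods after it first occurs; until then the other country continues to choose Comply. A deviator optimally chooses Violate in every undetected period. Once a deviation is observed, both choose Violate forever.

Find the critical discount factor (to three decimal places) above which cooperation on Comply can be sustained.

0.645

Deviating for the 2 undetected periods gains 19−14 = 5 per period over cooperation, then loses 14−7 = 7 per period forever once punishment starts.
Gain: 5(1 + ρ + … + ρ^1); loss: 7·ρ^2/(1−ρ).
No profitable deviation ⇔ 5(1−ρ^2) ≤ 7·ρ^2, i.e. ρ^2 ≥ 5/(5+7) = 5/12.
Hence ρ ≥ (5/12)^(1/2) ≈ 0.645.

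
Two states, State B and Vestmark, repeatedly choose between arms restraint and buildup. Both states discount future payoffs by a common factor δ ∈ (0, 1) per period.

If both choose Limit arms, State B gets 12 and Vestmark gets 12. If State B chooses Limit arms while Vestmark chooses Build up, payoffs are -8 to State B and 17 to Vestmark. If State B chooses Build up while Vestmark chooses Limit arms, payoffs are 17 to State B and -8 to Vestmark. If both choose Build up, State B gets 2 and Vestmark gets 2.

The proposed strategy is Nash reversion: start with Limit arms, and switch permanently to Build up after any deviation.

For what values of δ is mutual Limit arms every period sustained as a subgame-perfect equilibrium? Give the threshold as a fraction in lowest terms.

12/(1−δ) ≥ 17 + 2δ/(1−δ)
12 ≥ 17 − 15δ
δ ≥ 5/15 = 1/3.

1/3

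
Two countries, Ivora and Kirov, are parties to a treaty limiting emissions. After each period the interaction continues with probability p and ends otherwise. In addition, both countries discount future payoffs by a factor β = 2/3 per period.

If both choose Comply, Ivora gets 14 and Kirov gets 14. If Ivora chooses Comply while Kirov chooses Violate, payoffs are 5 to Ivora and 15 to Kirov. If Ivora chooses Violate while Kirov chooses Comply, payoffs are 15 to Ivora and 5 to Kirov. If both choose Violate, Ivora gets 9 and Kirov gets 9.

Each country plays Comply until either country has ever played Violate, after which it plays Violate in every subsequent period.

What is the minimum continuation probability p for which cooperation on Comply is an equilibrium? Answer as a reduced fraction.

With continuation probability p and discount β, the effective per-period discount factor is βp.
Grim-trigger IC: βp ≥ (15−14)/(15−9) = 1/6.
So p ≥ (1/6)/(2/3) = 1/4.

1/4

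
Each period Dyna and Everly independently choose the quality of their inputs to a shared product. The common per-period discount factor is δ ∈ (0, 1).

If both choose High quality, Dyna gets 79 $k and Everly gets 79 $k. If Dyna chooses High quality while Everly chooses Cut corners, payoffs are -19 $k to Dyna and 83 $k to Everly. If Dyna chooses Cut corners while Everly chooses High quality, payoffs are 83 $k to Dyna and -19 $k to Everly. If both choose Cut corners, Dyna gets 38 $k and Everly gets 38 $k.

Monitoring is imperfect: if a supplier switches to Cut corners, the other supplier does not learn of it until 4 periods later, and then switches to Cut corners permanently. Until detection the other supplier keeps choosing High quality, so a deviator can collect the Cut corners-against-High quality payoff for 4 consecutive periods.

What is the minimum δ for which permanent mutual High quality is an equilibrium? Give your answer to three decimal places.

0.546

Deviating for the 4 undetected periods gains 83−79 = 4 per period over cooperation, then loses 79−38 = 41 per period forever once punishment starts.
Gain: 4(1 + δ + … + δ^3); loss: 41·δ^4/(1−δ).
No profitable deviation ⇔ 4(1−δ^4) ≤ 41·δ^4, i.e. δ^4 ≥ 4/(4+41) = 4/45.
Hence δ ≥ (4/45)^(1/4) ≈ 0.546.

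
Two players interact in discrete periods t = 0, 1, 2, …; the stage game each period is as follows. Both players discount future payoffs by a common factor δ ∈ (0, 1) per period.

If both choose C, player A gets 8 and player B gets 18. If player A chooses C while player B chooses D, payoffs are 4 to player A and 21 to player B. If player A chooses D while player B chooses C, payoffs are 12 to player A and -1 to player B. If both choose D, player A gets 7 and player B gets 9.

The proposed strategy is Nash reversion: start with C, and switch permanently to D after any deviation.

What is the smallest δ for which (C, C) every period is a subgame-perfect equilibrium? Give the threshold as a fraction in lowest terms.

4/5

player A: cooperation gives 8 each period; deviation gives 12 once then 7 forever.
  8/(1−δ) ≥ 12 + 7δ/(1−δ) ⇒ δ ≥ 4/5.
player B: cooperation gives 18 each period; deviation gives 21 once then 9 forever.
  δ ≥ 3/12 = 1/4.
Both must hold, so the binding constraint is player A's: δ ≥ 4/5.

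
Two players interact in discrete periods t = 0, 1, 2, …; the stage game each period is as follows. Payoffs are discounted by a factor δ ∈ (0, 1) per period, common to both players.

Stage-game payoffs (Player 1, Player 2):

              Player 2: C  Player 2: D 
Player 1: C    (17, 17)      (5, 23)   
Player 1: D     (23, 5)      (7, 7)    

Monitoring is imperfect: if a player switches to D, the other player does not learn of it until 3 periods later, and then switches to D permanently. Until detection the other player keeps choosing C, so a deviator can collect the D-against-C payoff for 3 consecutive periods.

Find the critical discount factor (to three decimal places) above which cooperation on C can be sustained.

A deviator earns 23 for 3 periods, then 7 forever; cooperating earns 17 forever. Multiplying the IC by (1−δ):
17 ≥ 23(1−δ^3) + 7δ^3, so 16·δ^3 ≥ 6 and δ^3 ≥ 3/8.
δ ≥ (3/8)^(1/3) ≈ 0.721.

0.721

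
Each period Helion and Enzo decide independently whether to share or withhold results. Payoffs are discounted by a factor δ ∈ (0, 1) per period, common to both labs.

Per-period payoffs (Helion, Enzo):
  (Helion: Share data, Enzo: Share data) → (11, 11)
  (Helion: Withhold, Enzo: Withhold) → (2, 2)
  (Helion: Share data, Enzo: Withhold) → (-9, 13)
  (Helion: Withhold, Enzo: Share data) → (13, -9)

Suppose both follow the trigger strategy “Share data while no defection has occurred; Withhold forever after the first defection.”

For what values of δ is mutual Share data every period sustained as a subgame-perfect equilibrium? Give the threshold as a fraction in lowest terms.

2/11

11/(1−δ) ≥ 13 + 2δ/(1−δ)
11 ≥ 13 − 11δ
δ ≥ 2/11.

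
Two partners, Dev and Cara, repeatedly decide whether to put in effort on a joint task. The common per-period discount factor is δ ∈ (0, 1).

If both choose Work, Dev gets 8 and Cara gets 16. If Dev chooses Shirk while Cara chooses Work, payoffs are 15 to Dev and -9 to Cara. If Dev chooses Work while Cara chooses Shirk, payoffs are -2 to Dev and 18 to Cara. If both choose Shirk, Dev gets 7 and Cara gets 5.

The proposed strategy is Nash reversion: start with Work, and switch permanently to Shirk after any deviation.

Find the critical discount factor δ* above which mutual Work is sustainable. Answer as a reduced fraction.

7/8

For Dev: deviation gain 15−8 = 7, per-period punishment loss 8−7 = 1. IC gives δ ≥ 7/8.
For Cara: gain 2, loss 11 per period, so δ ≥ 2/13.
The tighter constraint is Dev's, so cooperation needs δ ≥ 7/8.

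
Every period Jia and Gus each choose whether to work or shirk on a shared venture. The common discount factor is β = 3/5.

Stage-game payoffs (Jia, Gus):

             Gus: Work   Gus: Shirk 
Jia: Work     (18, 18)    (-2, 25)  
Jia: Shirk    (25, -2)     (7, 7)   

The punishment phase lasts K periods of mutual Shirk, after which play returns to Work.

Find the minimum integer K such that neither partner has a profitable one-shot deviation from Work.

2

No profitable deviation requires (18−7)(β+…+β^K) ≥ 25−18, i.e. β+…+β^K ≥ 7/11 ≈ 0.6364.
With β = 3/5, the partial sums are K=1: 0.6000, K=2: 0.9600.
K = 2 is the first length at which the sum reaches 0.6364.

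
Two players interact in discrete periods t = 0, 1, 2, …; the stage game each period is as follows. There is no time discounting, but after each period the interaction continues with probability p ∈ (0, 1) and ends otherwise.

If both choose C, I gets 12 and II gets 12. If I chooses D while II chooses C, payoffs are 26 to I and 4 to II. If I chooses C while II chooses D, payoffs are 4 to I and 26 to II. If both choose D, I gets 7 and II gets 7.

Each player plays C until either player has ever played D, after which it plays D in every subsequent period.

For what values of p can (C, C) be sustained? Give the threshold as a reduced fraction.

Expected cooperation value is 12 + p·12 + p²·12 + … = 12/(1−p); deviation gives 26 + p·7/(1−p).
12 ≥ 26(1−p) + 7p ⇒ 19p ≥ 14 ⇒ p ≥ 14/19.

14/19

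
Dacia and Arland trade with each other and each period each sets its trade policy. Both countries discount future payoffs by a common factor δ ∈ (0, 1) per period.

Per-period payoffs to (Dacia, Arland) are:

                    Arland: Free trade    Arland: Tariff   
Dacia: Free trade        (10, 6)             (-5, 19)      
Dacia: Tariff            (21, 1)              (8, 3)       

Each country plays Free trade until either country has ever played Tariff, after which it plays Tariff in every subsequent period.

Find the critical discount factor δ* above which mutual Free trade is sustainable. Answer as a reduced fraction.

Dacia's threshold: (21−10)/(21−8) = 11/13.
Arland's threshold: (19−6)/(19−3) = 13/16.
11/13 > 13/16, so Dacia binds and δ* = 11/13.

11/13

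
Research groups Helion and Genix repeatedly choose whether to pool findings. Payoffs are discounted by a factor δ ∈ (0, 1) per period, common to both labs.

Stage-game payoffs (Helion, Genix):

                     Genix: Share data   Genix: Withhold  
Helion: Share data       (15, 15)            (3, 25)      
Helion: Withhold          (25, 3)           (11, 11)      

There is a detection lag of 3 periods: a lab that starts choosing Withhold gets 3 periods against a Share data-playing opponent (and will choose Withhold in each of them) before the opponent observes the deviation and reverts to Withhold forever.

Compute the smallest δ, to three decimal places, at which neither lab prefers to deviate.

0.894

The best deviation is to choose Withhold for all 3 undetected periods, earning 25 each, then 11 forever once detected.
Deviation value: 25(1−δ^3)/(1−δ) + 11δ^3/(1−δ); cooperation value: 15/(1−δ).
IC: 15 ≥ 25(1−δ^3) + 11δ^3 = 25 − 14δ^3.
So δ^3 ≥ 10/14 = 5/7, giving δ ≥ (5/7)^(1/3) ≈ 0.894.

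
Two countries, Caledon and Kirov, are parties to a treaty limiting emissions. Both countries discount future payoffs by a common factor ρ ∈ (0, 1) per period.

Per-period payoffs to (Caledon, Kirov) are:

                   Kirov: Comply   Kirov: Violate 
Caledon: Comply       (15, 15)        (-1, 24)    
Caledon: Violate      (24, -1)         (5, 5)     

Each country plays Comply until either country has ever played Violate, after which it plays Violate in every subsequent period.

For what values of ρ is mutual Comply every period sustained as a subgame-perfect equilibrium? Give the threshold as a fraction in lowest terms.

Cooperation forever yields 15 each period: 15/(1−ρ).
Deviating yields 24 once, then 5 forever: 24 + 5ρ/(1−ρ).
No profitable deviation requires 15/(1−ρ) ≥ 24 + 5ρ/(1−ρ).
Multiplying by (1−ρ): 15 ≥ 24(1−ρ) + 5ρ = 24 − 19ρ.
So 19ρ ≥ 9, i.e. ρ ≥ 9/19.

9/19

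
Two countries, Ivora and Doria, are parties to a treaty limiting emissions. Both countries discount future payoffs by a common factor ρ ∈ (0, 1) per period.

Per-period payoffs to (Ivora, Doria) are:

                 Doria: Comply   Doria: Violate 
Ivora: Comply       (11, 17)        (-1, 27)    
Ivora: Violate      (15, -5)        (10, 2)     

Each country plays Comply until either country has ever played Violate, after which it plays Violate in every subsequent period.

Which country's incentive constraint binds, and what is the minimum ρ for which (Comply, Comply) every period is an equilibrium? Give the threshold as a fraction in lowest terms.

Ivora; ρ ≥ 4/5

Ivora: cooperation gives 11 each period; deviation gives 15 once then 10 forever.
  11/(1−ρ) ≥ 15 + 10ρ/(1−ρ) ⇒ ρ ≥ 4/5.
Doria: cooperation gives 17 each period; deviation gives 27 once then 2 forever.
  ρ ≥ 10/25 = 2/5.
Both must hold, so the binding constraint is Ivora's: ρ ≥ 4/5.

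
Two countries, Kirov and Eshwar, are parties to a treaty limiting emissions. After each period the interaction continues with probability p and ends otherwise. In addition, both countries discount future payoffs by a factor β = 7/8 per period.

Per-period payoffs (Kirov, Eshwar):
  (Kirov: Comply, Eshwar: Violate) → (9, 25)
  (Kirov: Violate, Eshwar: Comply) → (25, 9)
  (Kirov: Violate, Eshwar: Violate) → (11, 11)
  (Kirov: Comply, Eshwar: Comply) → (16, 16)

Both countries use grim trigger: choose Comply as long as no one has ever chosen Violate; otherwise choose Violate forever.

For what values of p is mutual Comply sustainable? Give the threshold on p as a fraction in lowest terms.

With continuation probability p and discount β, the effective per-period discount factor is βp.
Grim-trigger IC: βp ≥ (25−16)/(25−11) = 9/14.
So p ≥ (9/14)/(7/8) = 36/49.

36/49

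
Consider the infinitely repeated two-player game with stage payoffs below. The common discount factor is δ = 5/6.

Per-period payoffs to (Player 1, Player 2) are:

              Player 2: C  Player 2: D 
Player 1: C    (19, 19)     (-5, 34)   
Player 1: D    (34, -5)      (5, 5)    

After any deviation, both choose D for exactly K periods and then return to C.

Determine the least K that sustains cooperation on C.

IC: δ(1−δ^K)/(1−δ) ≥ (34−19)/(19−5) = 15/14.
With δ = 5/6: need 1 − δ^K ≥ 15/14·(1−5/6)/(5/6), i.e. δ^K ≤ 0.7857.
Since (5/6)^1 = 0.8333 and (5/6)^2 = 0.6944, the smallest such K is 2.

2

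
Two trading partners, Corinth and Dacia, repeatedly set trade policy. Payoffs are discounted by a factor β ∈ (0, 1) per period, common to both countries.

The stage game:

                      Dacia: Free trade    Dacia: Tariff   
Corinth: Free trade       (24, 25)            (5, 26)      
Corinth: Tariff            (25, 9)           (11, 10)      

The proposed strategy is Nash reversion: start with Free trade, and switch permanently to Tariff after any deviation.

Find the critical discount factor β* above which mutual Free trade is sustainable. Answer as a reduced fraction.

1/14

For Corinth: deviation gain 25−24 = 1, per-period punishment loss 24−11 = 13. IC gives β ≥ 1/14.
For Dacia: gain 1, loss 15 per period, so β ≥ 1/16.
The tighter constraint is Corinth's, so cooperation needs β ≥ 1/14.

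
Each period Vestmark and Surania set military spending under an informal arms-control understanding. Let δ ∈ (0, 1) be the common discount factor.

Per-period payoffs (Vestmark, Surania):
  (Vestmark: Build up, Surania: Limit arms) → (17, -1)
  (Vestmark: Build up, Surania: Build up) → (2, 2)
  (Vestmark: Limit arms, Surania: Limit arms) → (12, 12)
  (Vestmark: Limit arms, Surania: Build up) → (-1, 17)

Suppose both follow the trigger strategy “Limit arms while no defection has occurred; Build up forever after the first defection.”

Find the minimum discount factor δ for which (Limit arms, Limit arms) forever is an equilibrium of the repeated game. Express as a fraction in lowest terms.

1/3

Cooperation forever yields 12 each period: 12/(1−δ).
Deviating yields 17 once, then 2 forever: 17 + 2δ/(1−δ).
No profitable deviation requires 12/(1−δ) ≥ 17 + 2δ/(1−δ).
Multiplying by (1−δ): 12 ≥ 17(1−δ) + 2δ = 17 − 15δ.
So 15δ ≥ 5, i.e. δ ≥ 5/15 = 1/3.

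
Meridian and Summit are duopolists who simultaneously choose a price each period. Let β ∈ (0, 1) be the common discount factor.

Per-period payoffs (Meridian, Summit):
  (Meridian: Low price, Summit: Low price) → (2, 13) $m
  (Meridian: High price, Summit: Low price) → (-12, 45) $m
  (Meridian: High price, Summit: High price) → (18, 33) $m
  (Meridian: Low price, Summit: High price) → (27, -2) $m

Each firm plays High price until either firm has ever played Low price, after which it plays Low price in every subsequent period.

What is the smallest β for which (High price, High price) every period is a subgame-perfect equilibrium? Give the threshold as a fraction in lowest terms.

3/8

Meridian's threshold: (27−18)/(27−2) = 9/25.
Summit's threshold: (45−33)/(45−13) = 3/8.
9/25 < 3/8, so Summit binds and β* = 3/8.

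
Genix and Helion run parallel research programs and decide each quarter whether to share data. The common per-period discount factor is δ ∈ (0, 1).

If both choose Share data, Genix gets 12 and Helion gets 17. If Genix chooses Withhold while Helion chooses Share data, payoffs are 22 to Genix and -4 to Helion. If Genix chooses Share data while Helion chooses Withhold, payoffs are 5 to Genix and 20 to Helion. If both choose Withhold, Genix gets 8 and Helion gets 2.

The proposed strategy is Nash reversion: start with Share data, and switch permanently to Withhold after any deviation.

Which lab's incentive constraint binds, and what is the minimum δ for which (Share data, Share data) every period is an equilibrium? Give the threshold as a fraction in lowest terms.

Genix; δ ≥ 5/7

Genix's threshold: (22−12)/(22−8) = 5/7.
Helion's threshold: (20−17)/(20−2) = 1/6.
5/7 > 1/6, so Genix binds and δ* = 5/7.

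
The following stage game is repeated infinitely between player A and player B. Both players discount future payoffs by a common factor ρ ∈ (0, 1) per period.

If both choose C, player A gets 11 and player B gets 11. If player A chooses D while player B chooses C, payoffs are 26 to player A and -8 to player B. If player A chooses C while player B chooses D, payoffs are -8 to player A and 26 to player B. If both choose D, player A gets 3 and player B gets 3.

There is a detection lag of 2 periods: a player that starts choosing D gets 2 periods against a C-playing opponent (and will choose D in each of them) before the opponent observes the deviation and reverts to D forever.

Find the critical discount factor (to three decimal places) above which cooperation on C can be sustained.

The best deviation is to choose D for all 2 undetected periods, earning 26 each, then 3 forever once detected.
Deviation value: 26(1−ρ^2)/(1−ρ) + 3ρ^2/(1−ρ); cooperation value: 11/(1−ρ).
IC: 11 ≥ 26(1−ρ^2) + 3ρ^2 = 26 − 23ρ^2.
So ρ^2 ≥ 15/23, giving ρ ≥ (15/23)^(1/2) ≈ 0.808.

0.808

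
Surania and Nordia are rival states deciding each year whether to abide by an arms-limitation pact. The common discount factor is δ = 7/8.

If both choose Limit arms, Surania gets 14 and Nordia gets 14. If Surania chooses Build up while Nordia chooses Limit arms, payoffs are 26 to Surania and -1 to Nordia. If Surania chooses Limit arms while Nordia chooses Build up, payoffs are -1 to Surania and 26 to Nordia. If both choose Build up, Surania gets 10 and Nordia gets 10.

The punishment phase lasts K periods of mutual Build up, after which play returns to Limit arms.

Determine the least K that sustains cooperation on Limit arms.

5

IC: δ(1−δ^K)/(1−δ) ≥ (26−14)/(14−10) = 3.
With δ = 7/8: need 1 − δ^K ≥ 3·(1−7/8)/(7/8), i.e. δ^K ≤ 0.5714.
Since (7/8)^4 = 0.5862 and (7/8)^5 = 0.5129, the smallest such K is 5.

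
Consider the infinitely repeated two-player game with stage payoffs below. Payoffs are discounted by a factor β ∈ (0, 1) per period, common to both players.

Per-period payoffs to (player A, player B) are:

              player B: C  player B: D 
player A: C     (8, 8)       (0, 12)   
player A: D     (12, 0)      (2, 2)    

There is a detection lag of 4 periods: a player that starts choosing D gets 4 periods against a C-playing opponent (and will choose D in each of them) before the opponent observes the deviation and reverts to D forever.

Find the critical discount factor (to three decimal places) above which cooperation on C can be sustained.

Deviating for the 4 undetected periods gains 12−8 = 4 per period over cooperation, then loses 8−2 = 6 per period forever once punishment starts.
Gain: 4(1 + β + … + β^3); loss: 6·β^4/(1−β).
No profitable deviation ⇔ 4(1−β^4) ≤ 6·β^4, i.e. β^4 ≥ 4/(4+6) = 2/5.
Hence β ≥ (2/5)^(1/4) ≈ 0.795.

0.795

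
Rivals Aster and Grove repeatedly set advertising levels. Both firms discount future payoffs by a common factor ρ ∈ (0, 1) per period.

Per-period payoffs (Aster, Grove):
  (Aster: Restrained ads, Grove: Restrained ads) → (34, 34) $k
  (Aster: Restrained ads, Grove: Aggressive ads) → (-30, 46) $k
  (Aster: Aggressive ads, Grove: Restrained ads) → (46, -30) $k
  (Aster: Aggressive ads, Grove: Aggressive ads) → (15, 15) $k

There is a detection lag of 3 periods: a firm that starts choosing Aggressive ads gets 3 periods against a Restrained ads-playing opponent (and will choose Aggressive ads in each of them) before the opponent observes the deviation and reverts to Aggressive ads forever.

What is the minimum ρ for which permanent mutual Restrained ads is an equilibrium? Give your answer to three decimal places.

0.729

Deviating for the 3 undetected periods gains 46−34 = 12 per period over cooperation, then loses 34−15 = 19 per period forever once punishment starts.
Gain: 12(1 + ρ + … + ρ^2); loss: 19·ρ^3/(1−ρ).
No profitable deviation ⇔ 12(1−ρ^3) ≤ 19·ρ^3, i.e. ρ^3 ≥ 12/(12+19) = 12/31.
Hence ρ ≥ (12/31)^(1/3) ≈ 0.729.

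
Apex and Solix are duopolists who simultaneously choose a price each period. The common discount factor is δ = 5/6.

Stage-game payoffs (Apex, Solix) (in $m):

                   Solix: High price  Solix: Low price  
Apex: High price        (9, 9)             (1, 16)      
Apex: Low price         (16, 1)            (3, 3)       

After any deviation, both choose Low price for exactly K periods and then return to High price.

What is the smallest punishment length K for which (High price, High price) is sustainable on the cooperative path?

Need Σ_{k=1}^{K} δ^k ≥ (16−9)/(9−3) = 1.1667 at δ = 5/6.
At K = 1 the sum is 0.8333 < 1.1667; at K = 2 it is 1.5278 ≥ 1.1667.
So the minimum punishment length is K = 2.

2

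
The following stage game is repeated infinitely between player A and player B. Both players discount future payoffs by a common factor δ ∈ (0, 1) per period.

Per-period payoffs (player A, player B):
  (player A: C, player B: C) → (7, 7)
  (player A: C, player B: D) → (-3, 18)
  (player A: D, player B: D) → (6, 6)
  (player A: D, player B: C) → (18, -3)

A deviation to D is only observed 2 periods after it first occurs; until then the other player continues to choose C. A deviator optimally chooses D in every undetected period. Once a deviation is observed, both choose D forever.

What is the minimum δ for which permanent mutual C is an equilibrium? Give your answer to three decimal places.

0.957

A deviator earns 18 for 2 periods, then 6 forever; cooperating earns 7 forever. Multiplying the IC by (1−δ):
7 ≥ 18(1−δ^2) + 6δ^2, so 12·δ^2 ≥ 11 and δ^2 ≥ 11/12.
δ ≥ (11/12)^(1/2) ≈ 0.957.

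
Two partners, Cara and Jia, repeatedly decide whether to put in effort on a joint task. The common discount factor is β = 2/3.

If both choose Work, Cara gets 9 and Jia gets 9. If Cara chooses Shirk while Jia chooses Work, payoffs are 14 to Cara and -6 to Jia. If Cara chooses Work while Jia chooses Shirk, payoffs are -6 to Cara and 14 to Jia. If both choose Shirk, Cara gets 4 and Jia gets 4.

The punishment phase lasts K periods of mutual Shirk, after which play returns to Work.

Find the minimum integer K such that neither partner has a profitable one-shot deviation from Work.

No profitable deviation requires (9−4)(β+…+β^K) ≥ 14−9, i.e. β+…+β^K ≥ 1 ≈ 1.0000.
With β = 2/3, the partial sums are K=1: 0.6667, K=2: 1.1111.
K = 2 is the first length at which the sum reaches 1.0000.

2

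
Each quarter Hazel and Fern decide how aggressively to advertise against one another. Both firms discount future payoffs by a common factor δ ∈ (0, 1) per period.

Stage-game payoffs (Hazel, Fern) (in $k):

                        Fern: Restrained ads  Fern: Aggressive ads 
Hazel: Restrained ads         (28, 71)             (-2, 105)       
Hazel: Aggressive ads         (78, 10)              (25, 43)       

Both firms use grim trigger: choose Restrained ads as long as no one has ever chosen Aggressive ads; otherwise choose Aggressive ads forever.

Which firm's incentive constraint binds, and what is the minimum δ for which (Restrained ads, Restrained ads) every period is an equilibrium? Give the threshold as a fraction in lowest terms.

For Hazel: deviation gain 78−28 = 50, per-period punishment loss 28−25 = 3. IC gives δ ≥ 50/53.
For Fern: gain 34, loss 28 per period, so δ ≥ 34/62 = 17/31.
The tighter constraint is Hazel's, so cooperation needs δ ≥ 50/53.

Hazel; δ ≥ 50/53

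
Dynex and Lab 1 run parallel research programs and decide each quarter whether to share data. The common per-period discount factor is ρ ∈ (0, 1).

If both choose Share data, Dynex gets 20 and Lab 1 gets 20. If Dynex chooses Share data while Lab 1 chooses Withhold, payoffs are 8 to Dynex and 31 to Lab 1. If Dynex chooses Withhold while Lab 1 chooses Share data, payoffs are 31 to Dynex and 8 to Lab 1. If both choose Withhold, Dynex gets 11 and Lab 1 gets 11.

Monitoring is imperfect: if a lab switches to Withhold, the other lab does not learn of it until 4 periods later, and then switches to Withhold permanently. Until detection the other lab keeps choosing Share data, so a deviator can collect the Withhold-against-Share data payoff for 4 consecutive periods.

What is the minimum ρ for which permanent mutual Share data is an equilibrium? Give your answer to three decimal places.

Deviating for the 4 undetected periods gains 31−20 = 11 per period over cooperation, then loses 20−11 = 9 per period forever once punishment starts.
Gain: 11(1 + ρ + … + ρ^3); loss: 9·ρ^4/(1−ρ).
No profitable deviation ⇔ 11(1−ρ^4) ≤ 9·ρ^4, i.e. ρ^4 ≥ 11/(11+9) = 11/20.
Hence ρ ≥ (11/20)^(1/4) ≈ 0.861.

0.861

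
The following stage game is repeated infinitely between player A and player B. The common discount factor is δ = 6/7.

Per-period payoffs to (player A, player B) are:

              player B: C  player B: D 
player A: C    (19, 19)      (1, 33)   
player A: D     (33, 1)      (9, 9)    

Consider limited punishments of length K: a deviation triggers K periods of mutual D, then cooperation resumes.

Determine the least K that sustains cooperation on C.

Need Σ_{k=1}^{K} δ^k ≥ (33−19)/(19−9) = 1.4000 at δ = 6/7.
At K = 1 the sum is 0.8571 < 1.4000; at K = 2 it is 1.5918 ≥ 1.4000.
So the minimum punishment length is K = 2.

2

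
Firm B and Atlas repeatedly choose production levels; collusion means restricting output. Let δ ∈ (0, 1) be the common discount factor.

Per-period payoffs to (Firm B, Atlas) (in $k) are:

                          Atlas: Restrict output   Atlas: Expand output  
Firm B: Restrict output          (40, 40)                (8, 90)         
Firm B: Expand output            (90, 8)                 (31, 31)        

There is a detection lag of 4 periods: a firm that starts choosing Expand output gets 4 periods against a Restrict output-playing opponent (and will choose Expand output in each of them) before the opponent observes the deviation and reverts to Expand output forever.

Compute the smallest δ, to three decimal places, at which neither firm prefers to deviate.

A deviator earns 90 for 4 periods, then 31 forever; cooperating earns 40 forever. Multiplying the IC by (1−δ):
40 ≥ 90(1−δ^4) + 31δ^4, so 59·δ^4 ≥ 50 and δ^4 ≥ 50/59.
δ ≥ (50/59)^(1/4) ≈ 0.959.

0.959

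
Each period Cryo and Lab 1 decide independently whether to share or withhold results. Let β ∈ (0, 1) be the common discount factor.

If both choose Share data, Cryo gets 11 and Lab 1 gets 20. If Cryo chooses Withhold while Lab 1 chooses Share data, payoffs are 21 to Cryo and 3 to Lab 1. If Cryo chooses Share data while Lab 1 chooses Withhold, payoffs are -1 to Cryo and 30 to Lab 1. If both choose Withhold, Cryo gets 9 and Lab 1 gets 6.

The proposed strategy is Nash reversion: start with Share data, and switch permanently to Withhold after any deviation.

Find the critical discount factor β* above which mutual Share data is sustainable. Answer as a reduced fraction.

5/6

Cryo: cooperation gives 11 each period; deviation gives 21 once then 9 forever.
  11/(1−β) ≥ 21 + 9β/(1−β) ⇒ β ≥ 10/12 = 5/6.
Lab 1: cooperation gives 20 each period; deviation gives 30 once then 6 forever.
  β ≥ 10/24 = 5/12.
Both must hold, so the binding constraint is Cryo's: β ≥ 5/6.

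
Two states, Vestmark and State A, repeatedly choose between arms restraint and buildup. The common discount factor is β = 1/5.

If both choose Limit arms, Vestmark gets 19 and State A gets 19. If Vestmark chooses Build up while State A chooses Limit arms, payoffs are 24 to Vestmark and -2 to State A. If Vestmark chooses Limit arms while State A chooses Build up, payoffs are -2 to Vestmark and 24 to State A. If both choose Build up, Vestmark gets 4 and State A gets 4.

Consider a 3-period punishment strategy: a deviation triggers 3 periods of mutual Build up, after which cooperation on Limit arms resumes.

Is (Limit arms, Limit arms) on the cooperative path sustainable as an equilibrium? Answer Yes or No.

IC: β+…+β^3 ≥ (24−19)/(19−4) = 1/3.
At β = 1/5: partial sum = 0.2480 < 0.3333. Cooperation not sustainable.

No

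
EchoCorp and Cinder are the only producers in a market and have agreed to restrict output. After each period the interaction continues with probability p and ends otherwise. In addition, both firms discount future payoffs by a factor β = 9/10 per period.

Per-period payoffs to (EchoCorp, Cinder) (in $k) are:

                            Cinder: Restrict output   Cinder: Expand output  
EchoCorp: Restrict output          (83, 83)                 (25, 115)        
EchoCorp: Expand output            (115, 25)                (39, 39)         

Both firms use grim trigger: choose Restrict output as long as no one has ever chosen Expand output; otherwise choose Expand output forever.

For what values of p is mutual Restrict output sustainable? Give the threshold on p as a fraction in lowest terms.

80/171

Expected continuation weight on next period's payoff is β·p = 9/10·p, which plays the role of the discount factor.
Cooperation requires 9/10·p ≥ (115−83)/(115−39) = 8/19, hence p ≥ 80/171.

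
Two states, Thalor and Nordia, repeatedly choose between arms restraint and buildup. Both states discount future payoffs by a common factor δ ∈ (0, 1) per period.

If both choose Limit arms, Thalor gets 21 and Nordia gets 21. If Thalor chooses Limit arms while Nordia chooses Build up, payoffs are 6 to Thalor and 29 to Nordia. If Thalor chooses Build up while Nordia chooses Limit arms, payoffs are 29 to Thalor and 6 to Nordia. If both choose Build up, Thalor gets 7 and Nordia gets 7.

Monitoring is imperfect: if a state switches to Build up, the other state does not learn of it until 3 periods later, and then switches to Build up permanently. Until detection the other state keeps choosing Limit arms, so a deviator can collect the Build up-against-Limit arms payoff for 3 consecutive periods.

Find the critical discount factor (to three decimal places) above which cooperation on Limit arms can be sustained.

0.714

Deviating for the 3 undetected periods gains 29−21 = 8 per period over cooperation, then loses 21−7 = 14 per period forever once punishment starts.
Gain: 8(1 + δ + … + δ^2); loss: 14·δ^3/(1−δ).
No profitable deviation ⇔ 8(1−δ^3) ≤ 14·δ^3, i.e. δ^3 ≥ 8/(8+14) = 4/11.
Hence δ ≥ (4/11)^(1/3) ≈ 0.714.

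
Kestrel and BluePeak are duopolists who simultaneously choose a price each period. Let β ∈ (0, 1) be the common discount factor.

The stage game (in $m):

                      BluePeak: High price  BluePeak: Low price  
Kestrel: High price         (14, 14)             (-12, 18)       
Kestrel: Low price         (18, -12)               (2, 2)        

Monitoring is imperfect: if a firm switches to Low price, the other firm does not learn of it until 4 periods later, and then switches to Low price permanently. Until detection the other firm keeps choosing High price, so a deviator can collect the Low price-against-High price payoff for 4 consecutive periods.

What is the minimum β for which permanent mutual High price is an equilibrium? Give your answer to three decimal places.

Deviating for the 4 undetected periods gains 18−14 = 4 per period over cooperation, then loses 14−2 = 12 per period forever once punishment starts.
Gain: 4(1 + β + … + β^3); loss: 12·β^4/(1−β).
No profitable deviation ⇔ 4(1−β^4) ≤ 12·β^4, i.e. β^4 ≥ 4/(4+12) = 1/4.
Hence β ≥ (1/4)^(1/4) ≈ 0.707.

0.707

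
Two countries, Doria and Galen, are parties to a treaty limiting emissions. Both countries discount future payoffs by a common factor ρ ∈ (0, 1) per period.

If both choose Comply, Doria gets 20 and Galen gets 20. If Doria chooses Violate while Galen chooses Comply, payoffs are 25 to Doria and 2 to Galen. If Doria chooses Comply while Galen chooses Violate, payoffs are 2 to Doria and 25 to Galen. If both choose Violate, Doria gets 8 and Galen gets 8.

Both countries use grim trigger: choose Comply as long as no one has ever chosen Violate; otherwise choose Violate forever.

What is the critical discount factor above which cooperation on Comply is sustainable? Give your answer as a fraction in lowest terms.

5/17

20/(1−ρ) ≥ 25 + 8ρ/(1−ρ)
20 ≥ 25 − 17ρ
ρ ≥ 5/17.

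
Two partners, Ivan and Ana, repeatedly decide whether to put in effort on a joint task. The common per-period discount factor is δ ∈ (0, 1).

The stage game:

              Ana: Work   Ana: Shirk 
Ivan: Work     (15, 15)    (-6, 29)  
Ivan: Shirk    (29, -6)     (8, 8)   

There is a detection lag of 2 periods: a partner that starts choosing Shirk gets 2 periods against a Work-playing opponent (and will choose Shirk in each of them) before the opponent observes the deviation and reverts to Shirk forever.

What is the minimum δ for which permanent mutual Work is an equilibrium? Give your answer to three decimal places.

Deviating for the 2 undetected periods gains 29−15 = 14 per period over cooperation, then loses 15−8 = 7 per period forever once punishment starts.
Gain: 14(1 + δ + … + δ^1); loss: 7·δ^2/(1−δ).
No profitable deviation ⇔ 14(1−δ^2) ≤ 7·δ^2, i.e. δ^2 ≥ 14/(14+7) = 2/3.
Hence δ ≥ (2/3)^(1/2) ≈ 0.816.

0.816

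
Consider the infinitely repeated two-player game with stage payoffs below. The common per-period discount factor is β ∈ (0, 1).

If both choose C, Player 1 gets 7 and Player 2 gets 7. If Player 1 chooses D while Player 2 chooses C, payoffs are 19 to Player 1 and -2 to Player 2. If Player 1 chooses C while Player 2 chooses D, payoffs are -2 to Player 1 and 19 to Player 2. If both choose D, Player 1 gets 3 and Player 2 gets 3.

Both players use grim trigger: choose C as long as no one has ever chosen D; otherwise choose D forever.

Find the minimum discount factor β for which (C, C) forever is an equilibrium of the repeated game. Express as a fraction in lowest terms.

Cooperation forever yields 7 each period: 7/(1−β).
Deviating yields 19 once, then 3 forever: 19 + 3β/(1−β).
No profitable deviation requires 7/(1−β) ≥ 19 + 3β/(1−β).
Multiplying by (1−β): 7 ≥ 19(1−β) + 3β = 19 − 16β.
So 16β ≥ 12, i.e. β ≥ 12/16 = 3/4.

3/4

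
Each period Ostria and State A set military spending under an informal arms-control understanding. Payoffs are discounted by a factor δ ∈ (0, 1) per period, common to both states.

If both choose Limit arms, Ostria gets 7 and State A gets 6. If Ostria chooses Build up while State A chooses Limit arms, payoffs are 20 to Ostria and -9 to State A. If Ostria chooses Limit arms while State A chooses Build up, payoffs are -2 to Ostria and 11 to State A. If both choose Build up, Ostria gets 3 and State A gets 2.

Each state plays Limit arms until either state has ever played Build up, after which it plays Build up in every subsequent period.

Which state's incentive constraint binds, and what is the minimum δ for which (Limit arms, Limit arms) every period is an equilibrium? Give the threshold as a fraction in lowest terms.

Ostria's threshold: (20−7)/(20−3) = 13/17.
State A's threshold: (11−6)/(11−2) = 5/9.
13/17 > 5/9, so Ostria binds and δ* = 13/17.

Ostria; δ ≥ 13/17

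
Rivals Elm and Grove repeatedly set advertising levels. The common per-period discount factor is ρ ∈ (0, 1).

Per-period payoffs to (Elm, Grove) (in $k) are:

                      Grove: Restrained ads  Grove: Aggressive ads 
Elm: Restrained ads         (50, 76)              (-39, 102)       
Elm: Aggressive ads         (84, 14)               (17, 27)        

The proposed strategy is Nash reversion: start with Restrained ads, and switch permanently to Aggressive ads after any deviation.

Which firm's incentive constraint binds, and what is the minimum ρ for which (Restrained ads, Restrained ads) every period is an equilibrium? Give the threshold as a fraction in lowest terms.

Elm; ρ ≥ 34/67

For Elm: deviation gain 84−50 = 34, per-period punishment loss 50−17 = 33. IC gives ρ ≥ 34/67.
For Grove: gain 26, loss 49 per period, so ρ ≥ 26/75.
The tighter constraint is Elm's, so cooperation needs ρ ≥ 34/67.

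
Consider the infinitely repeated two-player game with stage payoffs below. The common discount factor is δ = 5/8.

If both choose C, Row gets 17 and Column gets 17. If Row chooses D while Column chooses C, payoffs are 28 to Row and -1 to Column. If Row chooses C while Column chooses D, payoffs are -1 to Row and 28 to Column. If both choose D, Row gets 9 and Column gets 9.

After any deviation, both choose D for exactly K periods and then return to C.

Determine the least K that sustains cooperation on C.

4

IC: δ(1−δ^K)/(1−δ) ≥ (28−17)/(17−9) = 11/8.
With δ = 5/8: need 1 − δ^K ≥ 11/8·(1−5/8)/(5/8), i.e. δ^K ≤ 0.1750.
Since (5/8)^3 = 0.2441 and (5/8)^4 = 0.1526, the smallest such K is 4.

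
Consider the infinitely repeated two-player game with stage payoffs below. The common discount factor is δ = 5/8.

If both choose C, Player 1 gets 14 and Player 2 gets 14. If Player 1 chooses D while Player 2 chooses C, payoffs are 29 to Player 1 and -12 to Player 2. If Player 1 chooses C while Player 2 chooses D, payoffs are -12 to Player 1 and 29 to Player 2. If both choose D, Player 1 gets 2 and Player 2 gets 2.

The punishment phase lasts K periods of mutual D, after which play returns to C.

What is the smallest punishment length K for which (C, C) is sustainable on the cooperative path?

Need Σ_{k=1}^{K} δ^k ≥ (29−14)/(14−2) = 1.2500 at δ = 5/8.
At K = 2 the sum is 1.0156 < 1.2500; at K = 3 it is 1.2598 ≥ 1.2500.
So the minimum punishment length is K = 3.

3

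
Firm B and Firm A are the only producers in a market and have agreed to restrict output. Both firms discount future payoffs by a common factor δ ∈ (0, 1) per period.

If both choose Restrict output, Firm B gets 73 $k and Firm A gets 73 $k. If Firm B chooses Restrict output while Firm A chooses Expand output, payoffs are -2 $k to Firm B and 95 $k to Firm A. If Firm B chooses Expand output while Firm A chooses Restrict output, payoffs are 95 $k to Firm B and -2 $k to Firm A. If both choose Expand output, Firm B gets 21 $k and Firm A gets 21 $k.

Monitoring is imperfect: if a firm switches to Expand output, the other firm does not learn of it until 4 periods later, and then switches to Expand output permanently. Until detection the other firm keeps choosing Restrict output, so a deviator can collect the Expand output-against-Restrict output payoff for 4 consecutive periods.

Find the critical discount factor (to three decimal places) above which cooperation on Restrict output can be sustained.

0.738

The best deviation is to choose Expand output for all 4 undetected periods, earning 95 each, then 21 forever once detected.
Deviation value: 95(1−δ^4)/(1−δ) + 21δ^4/(1−δ); cooperation value: 73/(1−δ).
IC: 73 ≥ 95(1−δ^4) + 21δ^4 = 95 − 74δ^4.
So δ^4 ≥ 22/74 = 11/37, giving δ ≥ (11/37)^(1/4) ≈ 0.738.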